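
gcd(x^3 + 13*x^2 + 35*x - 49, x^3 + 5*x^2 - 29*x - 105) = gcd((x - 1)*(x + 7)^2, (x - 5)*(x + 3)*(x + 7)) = x + 7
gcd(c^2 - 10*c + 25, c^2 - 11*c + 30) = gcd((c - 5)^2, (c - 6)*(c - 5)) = c - 5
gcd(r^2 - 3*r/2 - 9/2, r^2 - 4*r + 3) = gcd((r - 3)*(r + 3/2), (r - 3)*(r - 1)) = r - 3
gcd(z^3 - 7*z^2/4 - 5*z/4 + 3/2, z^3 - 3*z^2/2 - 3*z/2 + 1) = z^2 - z - 2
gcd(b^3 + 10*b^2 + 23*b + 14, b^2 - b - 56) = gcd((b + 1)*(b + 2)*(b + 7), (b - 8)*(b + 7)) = b + 7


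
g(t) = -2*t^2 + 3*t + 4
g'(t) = 3 - 4*t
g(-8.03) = -149.05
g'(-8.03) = 35.12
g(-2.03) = -10.33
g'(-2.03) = 11.12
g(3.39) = -8.81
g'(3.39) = -10.56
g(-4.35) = -46.90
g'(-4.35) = 20.40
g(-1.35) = -3.70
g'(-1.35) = 8.40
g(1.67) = 3.43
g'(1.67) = -3.68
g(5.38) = -37.75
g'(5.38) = -18.52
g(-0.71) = 0.86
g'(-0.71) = 5.84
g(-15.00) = -491.00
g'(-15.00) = 63.00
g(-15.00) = -491.00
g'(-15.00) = 63.00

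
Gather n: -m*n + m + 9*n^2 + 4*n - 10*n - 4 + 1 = m + 9*n^2 + n*(-m - 6) - 3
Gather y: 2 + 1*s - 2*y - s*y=s + y*(-s - 2) + 2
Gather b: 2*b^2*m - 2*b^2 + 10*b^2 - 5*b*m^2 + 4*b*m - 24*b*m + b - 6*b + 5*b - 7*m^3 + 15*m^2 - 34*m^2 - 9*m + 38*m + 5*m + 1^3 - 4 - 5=b^2*(2*m + 8) + b*(-5*m^2 - 20*m) - 7*m^3 - 19*m^2 + 34*m - 8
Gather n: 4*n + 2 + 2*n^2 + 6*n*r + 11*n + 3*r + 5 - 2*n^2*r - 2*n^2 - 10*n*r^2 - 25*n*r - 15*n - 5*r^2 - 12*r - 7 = -2*n^2*r + n*(-10*r^2 - 19*r) - 5*r^2 - 9*r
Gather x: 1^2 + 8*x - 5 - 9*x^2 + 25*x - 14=-9*x^2 + 33*x - 18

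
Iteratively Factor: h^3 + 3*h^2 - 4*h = (h + 4)*(h^2 - h) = h*(h + 4)*(h - 1)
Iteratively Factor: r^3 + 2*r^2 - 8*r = (r + 4)*(r^2 - 2*r) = (r - 2)*(r + 4)*(r)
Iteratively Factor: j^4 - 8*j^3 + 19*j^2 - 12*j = (j - 1)*(j^3 - 7*j^2 + 12*j) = j*(j - 1)*(j^2 - 7*j + 12) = j*(j - 3)*(j - 1)*(j - 4)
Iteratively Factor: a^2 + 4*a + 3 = (a + 1)*(a + 3)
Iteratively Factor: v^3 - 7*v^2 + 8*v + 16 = (v + 1)*(v^2 - 8*v + 16) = (v - 4)*(v + 1)*(v - 4)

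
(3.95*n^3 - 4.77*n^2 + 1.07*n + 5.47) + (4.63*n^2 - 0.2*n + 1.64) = 3.95*n^3 - 0.14*n^2 + 0.87*n + 7.11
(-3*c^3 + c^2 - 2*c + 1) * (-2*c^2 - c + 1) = 6*c^5 + c^4 + c^2 - 3*c + 1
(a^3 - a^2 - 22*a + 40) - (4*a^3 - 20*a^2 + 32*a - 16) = -3*a^3 + 19*a^2 - 54*a + 56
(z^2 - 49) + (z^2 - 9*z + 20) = 2*z^2 - 9*z - 29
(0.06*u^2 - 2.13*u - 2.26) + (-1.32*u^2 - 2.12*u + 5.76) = -1.26*u^2 - 4.25*u + 3.5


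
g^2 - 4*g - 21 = (g - 7)*(g + 3)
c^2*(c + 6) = c^3 + 6*c^2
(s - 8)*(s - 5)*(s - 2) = s^3 - 15*s^2 + 66*s - 80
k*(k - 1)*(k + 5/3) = k^3 + 2*k^2/3 - 5*k/3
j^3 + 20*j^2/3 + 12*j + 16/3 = (j + 2/3)*(j + 2)*(j + 4)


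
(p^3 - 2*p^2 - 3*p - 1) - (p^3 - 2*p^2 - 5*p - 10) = 2*p + 9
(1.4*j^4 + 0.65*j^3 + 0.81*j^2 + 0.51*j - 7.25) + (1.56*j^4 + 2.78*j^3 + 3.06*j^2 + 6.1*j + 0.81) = 2.96*j^4 + 3.43*j^3 + 3.87*j^2 + 6.61*j - 6.44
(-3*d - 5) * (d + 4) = -3*d^2 - 17*d - 20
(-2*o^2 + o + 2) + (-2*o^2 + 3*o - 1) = -4*o^2 + 4*o + 1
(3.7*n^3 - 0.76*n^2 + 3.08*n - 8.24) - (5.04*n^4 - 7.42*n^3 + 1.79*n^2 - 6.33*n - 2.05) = -5.04*n^4 + 11.12*n^3 - 2.55*n^2 + 9.41*n - 6.19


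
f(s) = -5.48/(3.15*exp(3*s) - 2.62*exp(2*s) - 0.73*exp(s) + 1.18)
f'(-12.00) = 0.00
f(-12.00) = -4.64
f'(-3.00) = -0.20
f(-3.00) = -4.82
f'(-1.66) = -1.54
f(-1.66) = -5.66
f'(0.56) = 2.38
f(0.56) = -0.62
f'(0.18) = 11.22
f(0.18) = -2.80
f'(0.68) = 1.47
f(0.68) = -0.40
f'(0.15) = 12.55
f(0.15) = -3.16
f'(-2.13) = -0.70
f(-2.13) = -5.16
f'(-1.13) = -4.21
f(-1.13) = -7.05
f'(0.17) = 11.65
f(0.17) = -2.92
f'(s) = -5.48*(-9.45*exp(3*s) + 5.24*exp(2*s) + 0.73*exp(s))/(3.15*exp(3*s) - 2.62*exp(2*s) - 0.73*exp(s) + 1.18)^2 = (51.786*exp(2*s) - 28.7152*exp(s) - 4.0004)*exp(s)/(3.15*exp(3*s) - 2.62*exp(2*s) - 0.73*exp(s) + 1.18)^2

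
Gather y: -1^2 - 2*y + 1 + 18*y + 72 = 16*y + 72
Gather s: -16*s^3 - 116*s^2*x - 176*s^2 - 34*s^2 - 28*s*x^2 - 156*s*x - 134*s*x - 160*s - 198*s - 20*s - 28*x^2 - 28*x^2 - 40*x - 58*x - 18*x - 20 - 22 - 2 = -16*s^3 + s^2*(-116*x - 210) + s*(-28*x^2 - 290*x - 378) - 56*x^2 - 116*x - 44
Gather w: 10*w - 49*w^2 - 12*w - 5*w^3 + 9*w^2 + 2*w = -5*w^3 - 40*w^2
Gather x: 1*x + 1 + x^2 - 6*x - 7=x^2 - 5*x - 6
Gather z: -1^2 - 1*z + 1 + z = 0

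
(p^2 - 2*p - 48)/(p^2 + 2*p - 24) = (p - 8)/(p - 4)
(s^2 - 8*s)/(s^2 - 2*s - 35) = s*(8 - s)/(-s^2 + 2*s + 35)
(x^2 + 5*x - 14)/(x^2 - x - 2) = (x + 7)/(x + 1)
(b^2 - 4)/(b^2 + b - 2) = (b - 2)/(b - 1)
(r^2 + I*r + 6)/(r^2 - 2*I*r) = (r + 3*I)/r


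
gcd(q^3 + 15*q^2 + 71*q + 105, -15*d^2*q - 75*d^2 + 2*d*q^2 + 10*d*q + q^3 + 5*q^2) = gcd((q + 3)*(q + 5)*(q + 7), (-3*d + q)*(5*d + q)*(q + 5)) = q + 5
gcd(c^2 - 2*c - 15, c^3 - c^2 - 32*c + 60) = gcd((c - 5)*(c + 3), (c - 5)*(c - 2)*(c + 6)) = c - 5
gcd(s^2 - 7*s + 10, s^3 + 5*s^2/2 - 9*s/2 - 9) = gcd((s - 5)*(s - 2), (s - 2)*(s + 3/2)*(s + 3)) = s - 2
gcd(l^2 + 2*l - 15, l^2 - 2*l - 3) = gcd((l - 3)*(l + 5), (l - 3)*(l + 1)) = l - 3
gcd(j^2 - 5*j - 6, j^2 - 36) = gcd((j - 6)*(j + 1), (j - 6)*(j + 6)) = j - 6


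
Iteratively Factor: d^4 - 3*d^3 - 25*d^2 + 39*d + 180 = (d - 5)*(d^3 + 2*d^2 - 15*d - 36) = (d - 5)*(d + 3)*(d^2 - d - 12) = (d - 5)*(d + 3)^2*(d - 4)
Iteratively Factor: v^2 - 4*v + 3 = (v - 1)*(v - 3)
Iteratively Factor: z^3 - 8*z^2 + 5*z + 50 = (z - 5)*(z^2 - 3*z - 10) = (z - 5)^2*(z + 2)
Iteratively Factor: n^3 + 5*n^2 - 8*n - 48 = (n - 3)*(n^2 + 8*n + 16) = (n - 3)*(n + 4)*(n + 4)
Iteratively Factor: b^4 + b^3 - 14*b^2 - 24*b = (b + 2)*(b^3 - b^2 - 12*b) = (b - 4)*(b + 2)*(b^2 + 3*b) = (b - 4)*(b + 2)*(b + 3)*(b)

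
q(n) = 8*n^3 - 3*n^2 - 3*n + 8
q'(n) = 24*n^2 - 6*n - 3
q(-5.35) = -1286.86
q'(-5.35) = 716.04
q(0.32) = 6.99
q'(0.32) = -2.46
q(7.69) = 3445.57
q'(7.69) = 1370.13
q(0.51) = 6.75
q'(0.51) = 0.18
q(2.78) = 148.35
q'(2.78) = 165.80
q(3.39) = 275.02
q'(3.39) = 252.47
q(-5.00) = -1052.00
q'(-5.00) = 627.00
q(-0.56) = 7.33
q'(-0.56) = 7.89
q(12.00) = 13364.00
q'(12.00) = 3381.00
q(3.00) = 188.00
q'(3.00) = 195.00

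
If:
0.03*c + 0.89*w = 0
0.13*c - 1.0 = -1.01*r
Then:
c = -29.6666666666667*w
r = 3.81848184818482*w + 0.99009900990099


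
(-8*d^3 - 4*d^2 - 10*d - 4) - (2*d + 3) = -8*d^3 - 4*d^2 - 12*d - 7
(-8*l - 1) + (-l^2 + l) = -l^2 - 7*l - 1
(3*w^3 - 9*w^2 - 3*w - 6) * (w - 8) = 3*w^4 - 33*w^3 + 69*w^2 + 18*w + 48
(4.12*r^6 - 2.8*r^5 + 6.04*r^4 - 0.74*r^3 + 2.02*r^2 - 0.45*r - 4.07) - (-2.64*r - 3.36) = 4.12*r^6 - 2.8*r^5 + 6.04*r^4 - 0.74*r^3 + 2.02*r^2 + 2.19*r - 0.71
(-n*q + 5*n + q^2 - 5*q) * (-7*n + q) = 7*n^2*q - 35*n^2 - 8*n*q^2 + 40*n*q + q^3 - 5*q^2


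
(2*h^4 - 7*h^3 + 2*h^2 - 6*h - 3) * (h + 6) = 2*h^5 + 5*h^4 - 40*h^3 + 6*h^2 - 39*h - 18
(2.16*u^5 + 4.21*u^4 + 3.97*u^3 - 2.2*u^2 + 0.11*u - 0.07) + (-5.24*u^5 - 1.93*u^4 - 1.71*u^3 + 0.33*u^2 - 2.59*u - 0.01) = -3.08*u^5 + 2.28*u^4 + 2.26*u^3 - 1.87*u^2 - 2.48*u - 0.08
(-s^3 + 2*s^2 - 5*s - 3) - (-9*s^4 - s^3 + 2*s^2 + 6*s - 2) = 9*s^4 - 11*s - 1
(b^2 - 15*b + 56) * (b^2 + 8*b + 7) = b^4 - 7*b^3 - 57*b^2 + 343*b + 392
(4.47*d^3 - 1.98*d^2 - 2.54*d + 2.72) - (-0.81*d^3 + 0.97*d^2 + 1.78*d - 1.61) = 5.28*d^3 - 2.95*d^2 - 4.32*d + 4.33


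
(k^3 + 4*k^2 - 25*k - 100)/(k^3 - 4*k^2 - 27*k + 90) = (k^2 - k - 20)/(k^2 - 9*k + 18)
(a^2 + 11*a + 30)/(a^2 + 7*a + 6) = (a + 5)/(a + 1)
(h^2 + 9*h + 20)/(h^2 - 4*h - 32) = (h + 5)/(h - 8)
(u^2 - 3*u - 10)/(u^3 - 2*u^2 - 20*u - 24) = (u - 5)/(u^2 - 4*u - 12)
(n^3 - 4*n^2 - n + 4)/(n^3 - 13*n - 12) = (n - 1)/(n + 3)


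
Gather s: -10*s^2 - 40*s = -10*s^2 - 40*s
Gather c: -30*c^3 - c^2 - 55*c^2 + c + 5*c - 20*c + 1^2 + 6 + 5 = -30*c^3 - 56*c^2 - 14*c + 12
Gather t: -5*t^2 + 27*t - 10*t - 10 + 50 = -5*t^2 + 17*t + 40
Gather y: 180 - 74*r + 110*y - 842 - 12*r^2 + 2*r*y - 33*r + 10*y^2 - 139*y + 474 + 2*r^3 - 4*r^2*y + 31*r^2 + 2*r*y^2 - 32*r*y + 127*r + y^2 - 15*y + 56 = 2*r^3 + 19*r^2 + 20*r + y^2*(2*r + 11) + y*(-4*r^2 - 30*r - 44) - 132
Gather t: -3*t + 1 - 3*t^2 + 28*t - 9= -3*t^2 + 25*t - 8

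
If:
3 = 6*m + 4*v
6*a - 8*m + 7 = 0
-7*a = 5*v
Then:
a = 45/22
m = 53/22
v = -63/22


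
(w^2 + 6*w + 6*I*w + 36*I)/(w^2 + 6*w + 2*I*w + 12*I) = (w + 6*I)/(w + 2*I)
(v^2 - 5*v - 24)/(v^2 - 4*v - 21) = (v - 8)/(v - 7)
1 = 1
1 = 1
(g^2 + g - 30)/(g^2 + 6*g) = (g - 5)/g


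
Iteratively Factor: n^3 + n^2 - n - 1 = (n + 1)*(n^2 - 1) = (n - 1)*(n + 1)*(n + 1)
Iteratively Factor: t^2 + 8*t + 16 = (t + 4)*(t + 4)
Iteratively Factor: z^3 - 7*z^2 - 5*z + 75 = (z - 5)*(z^2 - 2*z - 15) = (z - 5)*(z + 3)*(z - 5)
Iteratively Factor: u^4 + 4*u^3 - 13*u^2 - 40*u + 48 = (u - 3)*(u^3 + 7*u^2 + 8*u - 16) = (u - 3)*(u + 4)*(u^2 + 3*u - 4) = (u - 3)*(u + 4)^2*(u - 1)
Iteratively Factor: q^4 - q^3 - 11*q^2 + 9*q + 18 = (q + 3)*(q^3 - 4*q^2 + q + 6) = (q - 2)*(q + 3)*(q^2 - 2*q - 3) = (q - 3)*(q - 2)*(q + 3)*(q + 1)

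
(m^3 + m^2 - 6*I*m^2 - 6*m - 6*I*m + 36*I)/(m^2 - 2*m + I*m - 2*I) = (m^2 + m*(3 - 6*I) - 18*I)/(m + I)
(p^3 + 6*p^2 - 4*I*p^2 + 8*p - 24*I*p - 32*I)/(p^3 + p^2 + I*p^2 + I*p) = (p^3 + p^2*(6 - 4*I) + 8*p*(1 - 3*I) - 32*I)/(p*(p^2 + p*(1 + I) + I))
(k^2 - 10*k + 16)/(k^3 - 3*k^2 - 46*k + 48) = (k - 2)/(k^2 + 5*k - 6)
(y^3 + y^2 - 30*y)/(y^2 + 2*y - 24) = y*(y - 5)/(y - 4)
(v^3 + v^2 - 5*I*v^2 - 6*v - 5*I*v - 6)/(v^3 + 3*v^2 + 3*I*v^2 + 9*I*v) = (v^3 + v^2*(1 - 5*I) - v*(6 + 5*I) - 6)/(v*(v^2 + 3*v*(1 + I) + 9*I))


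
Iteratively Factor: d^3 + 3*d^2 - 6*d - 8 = (d + 1)*(d^2 + 2*d - 8) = (d + 1)*(d + 4)*(d - 2)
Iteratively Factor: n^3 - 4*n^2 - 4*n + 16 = (n + 2)*(n^2 - 6*n + 8) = (n - 2)*(n + 2)*(n - 4)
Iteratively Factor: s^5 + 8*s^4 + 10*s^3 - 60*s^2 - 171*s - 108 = (s + 3)*(s^4 + 5*s^3 - 5*s^2 - 45*s - 36) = (s - 3)*(s + 3)*(s^3 + 8*s^2 + 19*s + 12) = (s - 3)*(s + 3)^2*(s^2 + 5*s + 4) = (s - 3)*(s + 3)^2*(s + 4)*(s + 1)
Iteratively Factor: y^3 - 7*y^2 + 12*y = (y)*(y^2 - 7*y + 12) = y*(y - 4)*(y - 3)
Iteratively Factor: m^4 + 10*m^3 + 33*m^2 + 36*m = (m + 4)*(m^3 + 6*m^2 + 9*m) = (m + 3)*(m + 4)*(m^2 + 3*m) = m*(m + 3)*(m + 4)*(m + 3)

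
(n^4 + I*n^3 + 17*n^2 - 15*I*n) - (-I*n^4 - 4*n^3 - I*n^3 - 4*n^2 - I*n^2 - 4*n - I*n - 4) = n^4 + I*n^4 + 4*n^3 + 2*I*n^3 + 21*n^2 + I*n^2 + 4*n - 14*I*n + 4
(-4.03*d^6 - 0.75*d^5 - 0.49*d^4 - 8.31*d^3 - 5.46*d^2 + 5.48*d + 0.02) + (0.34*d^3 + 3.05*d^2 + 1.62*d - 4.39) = -4.03*d^6 - 0.75*d^5 - 0.49*d^4 - 7.97*d^3 - 2.41*d^2 + 7.1*d - 4.37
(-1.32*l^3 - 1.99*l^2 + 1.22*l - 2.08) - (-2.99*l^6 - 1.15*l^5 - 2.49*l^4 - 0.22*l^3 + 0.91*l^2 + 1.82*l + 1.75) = 2.99*l^6 + 1.15*l^5 + 2.49*l^4 - 1.1*l^3 - 2.9*l^2 - 0.6*l - 3.83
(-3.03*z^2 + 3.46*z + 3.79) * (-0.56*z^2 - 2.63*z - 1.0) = 1.6968*z^4 + 6.0313*z^3 - 8.1922*z^2 - 13.4277*z - 3.79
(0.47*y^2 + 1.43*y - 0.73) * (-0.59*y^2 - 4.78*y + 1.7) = -0.2773*y^4 - 3.0903*y^3 - 5.6057*y^2 + 5.9204*y - 1.241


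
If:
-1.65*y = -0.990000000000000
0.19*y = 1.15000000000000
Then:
No Solution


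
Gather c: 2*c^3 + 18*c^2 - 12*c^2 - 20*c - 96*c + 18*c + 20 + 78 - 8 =2*c^3 + 6*c^2 - 98*c + 90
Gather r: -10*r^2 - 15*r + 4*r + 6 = -10*r^2 - 11*r + 6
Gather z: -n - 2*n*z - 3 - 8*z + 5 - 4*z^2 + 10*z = -n - 4*z^2 + z*(2 - 2*n) + 2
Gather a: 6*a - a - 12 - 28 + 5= 5*a - 35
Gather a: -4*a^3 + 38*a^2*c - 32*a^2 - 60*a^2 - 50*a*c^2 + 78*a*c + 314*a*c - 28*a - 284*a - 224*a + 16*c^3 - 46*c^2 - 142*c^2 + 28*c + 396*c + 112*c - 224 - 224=-4*a^3 + a^2*(38*c - 92) + a*(-50*c^2 + 392*c - 536) + 16*c^3 - 188*c^2 + 536*c - 448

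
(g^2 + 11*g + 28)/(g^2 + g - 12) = (g + 7)/(g - 3)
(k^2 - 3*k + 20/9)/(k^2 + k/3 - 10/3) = (k - 4/3)/(k + 2)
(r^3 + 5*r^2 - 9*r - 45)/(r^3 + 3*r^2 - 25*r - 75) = (r - 3)/(r - 5)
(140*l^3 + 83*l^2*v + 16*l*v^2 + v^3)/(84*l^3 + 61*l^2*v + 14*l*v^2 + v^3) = (5*l + v)/(3*l + v)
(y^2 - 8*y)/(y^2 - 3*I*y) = (y - 8)/(y - 3*I)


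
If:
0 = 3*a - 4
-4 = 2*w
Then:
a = 4/3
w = -2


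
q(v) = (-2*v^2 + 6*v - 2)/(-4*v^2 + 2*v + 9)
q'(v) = (6 - 4*v)/(-4*v^2 + 2*v + 9) + (8*v - 2)*(-2*v^2 + 6*v - 2)/(-4*v^2 + 2*v + 9)^2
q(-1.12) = -6.44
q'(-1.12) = 46.55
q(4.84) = 0.26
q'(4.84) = 0.05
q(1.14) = 0.37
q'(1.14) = 0.67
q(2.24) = -0.21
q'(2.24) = 0.96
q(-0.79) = -1.62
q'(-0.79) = 4.60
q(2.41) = -0.09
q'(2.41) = 0.55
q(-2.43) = 1.46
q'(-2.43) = 0.80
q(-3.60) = 0.99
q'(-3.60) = 0.20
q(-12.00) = 0.61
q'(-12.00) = 0.01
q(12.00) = 0.40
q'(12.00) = 0.01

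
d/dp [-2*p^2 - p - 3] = -4*p - 1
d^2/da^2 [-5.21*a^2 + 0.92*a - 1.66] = -10.4200000000000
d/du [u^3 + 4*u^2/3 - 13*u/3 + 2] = 3*u^2 + 8*u/3 - 13/3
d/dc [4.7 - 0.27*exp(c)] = -0.27*exp(c)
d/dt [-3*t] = -3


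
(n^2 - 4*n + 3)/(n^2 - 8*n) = (n^2 - 4*n + 3)/(n*(n - 8))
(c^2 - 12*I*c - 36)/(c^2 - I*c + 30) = (c - 6*I)/(c + 5*I)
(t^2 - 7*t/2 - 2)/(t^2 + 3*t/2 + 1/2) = (t - 4)/(t + 1)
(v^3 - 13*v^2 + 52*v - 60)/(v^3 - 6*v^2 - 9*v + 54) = (v^2 - 7*v + 10)/(v^2 - 9)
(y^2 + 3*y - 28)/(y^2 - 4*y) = (y + 7)/y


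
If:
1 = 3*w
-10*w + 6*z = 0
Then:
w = 1/3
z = 5/9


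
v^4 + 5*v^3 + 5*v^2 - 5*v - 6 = (v - 1)*(v + 1)*(v + 2)*(v + 3)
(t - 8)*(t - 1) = t^2 - 9*t + 8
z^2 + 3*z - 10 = (z - 2)*(z + 5)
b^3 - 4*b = b*(b - 2)*(b + 2)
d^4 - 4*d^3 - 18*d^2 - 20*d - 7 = (d - 7)*(d + 1)^3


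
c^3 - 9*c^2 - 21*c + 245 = (c - 7)^2*(c + 5)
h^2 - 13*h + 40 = (h - 8)*(h - 5)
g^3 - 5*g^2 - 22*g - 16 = (g - 8)*(g + 1)*(g + 2)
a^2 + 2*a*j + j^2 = (a + j)^2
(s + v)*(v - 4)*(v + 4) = s*v^2 - 16*s + v^3 - 16*v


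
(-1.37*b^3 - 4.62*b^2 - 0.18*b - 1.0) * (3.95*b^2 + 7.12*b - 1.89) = -5.4115*b^5 - 28.0034*b^4 - 31.0161*b^3 + 3.5002*b^2 - 6.7798*b + 1.89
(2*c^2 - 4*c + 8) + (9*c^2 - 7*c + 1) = 11*c^2 - 11*c + 9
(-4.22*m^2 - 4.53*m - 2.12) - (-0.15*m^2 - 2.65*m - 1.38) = -4.07*m^2 - 1.88*m - 0.74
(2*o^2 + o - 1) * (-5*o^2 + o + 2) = -10*o^4 - 3*o^3 + 10*o^2 + o - 2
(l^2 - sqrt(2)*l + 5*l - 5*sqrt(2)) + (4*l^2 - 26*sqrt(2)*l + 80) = 5*l^2 - 27*sqrt(2)*l + 5*l - 5*sqrt(2) + 80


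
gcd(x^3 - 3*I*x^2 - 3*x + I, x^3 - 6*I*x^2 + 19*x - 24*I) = x - I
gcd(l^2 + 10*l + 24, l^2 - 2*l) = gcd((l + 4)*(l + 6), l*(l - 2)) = 1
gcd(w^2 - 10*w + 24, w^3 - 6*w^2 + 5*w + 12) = w - 4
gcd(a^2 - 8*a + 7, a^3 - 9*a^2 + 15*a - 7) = a^2 - 8*a + 7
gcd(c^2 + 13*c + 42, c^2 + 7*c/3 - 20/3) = 1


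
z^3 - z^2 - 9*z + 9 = (z - 3)*(z - 1)*(z + 3)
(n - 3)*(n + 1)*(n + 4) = n^3 + 2*n^2 - 11*n - 12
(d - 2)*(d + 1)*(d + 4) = d^3 + 3*d^2 - 6*d - 8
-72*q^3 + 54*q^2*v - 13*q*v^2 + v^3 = (-6*q + v)*(-4*q + v)*(-3*q + v)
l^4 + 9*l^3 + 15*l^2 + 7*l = l*(l + 1)^2*(l + 7)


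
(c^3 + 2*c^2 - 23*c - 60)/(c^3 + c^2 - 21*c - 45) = (c + 4)/(c + 3)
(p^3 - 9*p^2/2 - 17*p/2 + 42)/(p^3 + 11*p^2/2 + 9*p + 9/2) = (2*p^2 - 15*p + 28)/(2*p^2 + 5*p + 3)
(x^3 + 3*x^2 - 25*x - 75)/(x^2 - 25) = x + 3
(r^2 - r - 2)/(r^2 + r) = (r - 2)/r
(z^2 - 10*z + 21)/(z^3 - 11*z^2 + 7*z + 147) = (z - 3)/(z^2 - 4*z - 21)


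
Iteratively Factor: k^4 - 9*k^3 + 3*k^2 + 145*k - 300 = (k - 3)*(k^3 - 6*k^2 - 15*k + 100) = (k - 5)*(k - 3)*(k^2 - k - 20) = (k - 5)^2*(k - 3)*(k + 4)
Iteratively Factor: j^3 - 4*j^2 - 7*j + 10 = (j - 1)*(j^2 - 3*j - 10) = (j - 5)*(j - 1)*(j + 2)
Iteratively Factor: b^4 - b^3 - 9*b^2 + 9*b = (b - 3)*(b^3 + 2*b^2 - 3*b) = (b - 3)*(b - 1)*(b^2 + 3*b) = b*(b - 3)*(b - 1)*(b + 3)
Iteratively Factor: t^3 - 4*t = (t + 2)*(t^2 - 2*t) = t*(t + 2)*(t - 2)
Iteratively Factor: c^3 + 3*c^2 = (c)*(c^2 + 3*c) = c^2*(c + 3)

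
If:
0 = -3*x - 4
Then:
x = -4/3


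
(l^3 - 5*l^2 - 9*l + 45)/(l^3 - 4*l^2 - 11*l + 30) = (l - 3)/(l - 2)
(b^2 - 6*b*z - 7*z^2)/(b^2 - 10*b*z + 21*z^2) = (-b - z)/(-b + 3*z)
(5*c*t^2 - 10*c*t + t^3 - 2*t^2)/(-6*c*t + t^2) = (-5*c*t + 10*c - t^2 + 2*t)/(6*c - t)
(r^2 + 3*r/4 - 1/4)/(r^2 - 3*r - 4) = (r - 1/4)/(r - 4)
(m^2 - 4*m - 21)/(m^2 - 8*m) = (m^2 - 4*m - 21)/(m*(m - 8))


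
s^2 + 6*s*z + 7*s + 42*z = (s + 7)*(s + 6*z)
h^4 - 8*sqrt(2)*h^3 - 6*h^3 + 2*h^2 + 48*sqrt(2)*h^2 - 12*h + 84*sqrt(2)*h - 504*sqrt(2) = (h - 6)*(h - 7*sqrt(2))*(h - 3*sqrt(2))*(h + 2*sqrt(2))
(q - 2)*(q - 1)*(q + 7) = q^3 + 4*q^2 - 19*q + 14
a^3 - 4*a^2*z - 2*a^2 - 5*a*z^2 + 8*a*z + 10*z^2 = (a - 2)*(a - 5*z)*(a + z)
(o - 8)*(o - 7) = o^2 - 15*o + 56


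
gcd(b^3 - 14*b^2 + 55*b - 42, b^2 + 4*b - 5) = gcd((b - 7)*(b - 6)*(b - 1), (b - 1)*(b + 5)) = b - 1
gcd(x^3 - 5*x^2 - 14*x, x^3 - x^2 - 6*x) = x^2 + 2*x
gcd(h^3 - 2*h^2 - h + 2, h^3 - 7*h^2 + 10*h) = h - 2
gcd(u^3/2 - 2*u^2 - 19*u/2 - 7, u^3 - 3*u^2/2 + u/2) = 1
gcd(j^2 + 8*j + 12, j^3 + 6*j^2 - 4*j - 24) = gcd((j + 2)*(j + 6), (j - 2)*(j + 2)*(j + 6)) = j^2 + 8*j + 12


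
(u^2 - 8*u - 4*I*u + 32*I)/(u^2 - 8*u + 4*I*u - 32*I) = (u - 4*I)/(u + 4*I)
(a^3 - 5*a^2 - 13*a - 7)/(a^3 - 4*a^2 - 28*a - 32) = (-a^3 + 5*a^2 + 13*a + 7)/(-a^3 + 4*a^2 + 28*a + 32)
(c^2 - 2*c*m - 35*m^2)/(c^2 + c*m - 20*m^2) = (c - 7*m)/(c - 4*m)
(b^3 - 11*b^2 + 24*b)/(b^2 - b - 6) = b*(b - 8)/(b + 2)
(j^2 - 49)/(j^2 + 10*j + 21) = (j - 7)/(j + 3)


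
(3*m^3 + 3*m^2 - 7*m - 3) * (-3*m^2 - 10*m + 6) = -9*m^5 - 39*m^4 + 9*m^3 + 97*m^2 - 12*m - 18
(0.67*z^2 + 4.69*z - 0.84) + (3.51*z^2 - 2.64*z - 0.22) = 4.18*z^2 + 2.05*z - 1.06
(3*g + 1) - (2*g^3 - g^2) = -2*g^3 + g^2 + 3*g + 1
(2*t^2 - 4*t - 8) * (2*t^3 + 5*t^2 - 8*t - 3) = 4*t^5 + 2*t^4 - 52*t^3 - 14*t^2 + 76*t + 24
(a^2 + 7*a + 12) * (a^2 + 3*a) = a^4 + 10*a^3 + 33*a^2 + 36*a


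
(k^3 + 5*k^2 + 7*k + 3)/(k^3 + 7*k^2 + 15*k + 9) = (k + 1)/(k + 3)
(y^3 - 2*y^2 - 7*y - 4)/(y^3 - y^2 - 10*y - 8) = (y + 1)/(y + 2)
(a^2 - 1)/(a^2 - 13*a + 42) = (a^2 - 1)/(a^2 - 13*a + 42)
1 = 1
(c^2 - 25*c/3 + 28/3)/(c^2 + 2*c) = (3*c^2 - 25*c + 28)/(3*c*(c + 2))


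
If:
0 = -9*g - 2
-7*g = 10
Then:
No Solution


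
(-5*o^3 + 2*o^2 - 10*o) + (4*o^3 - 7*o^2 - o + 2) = -o^3 - 5*o^2 - 11*o + 2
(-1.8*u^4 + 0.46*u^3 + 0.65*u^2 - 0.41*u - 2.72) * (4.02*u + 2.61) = -7.236*u^5 - 2.8488*u^4 + 3.8136*u^3 + 0.0483000000000002*u^2 - 12.0045*u - 7.0992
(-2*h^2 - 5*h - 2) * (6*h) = -12*h^3 - 30*h^2 - 12*h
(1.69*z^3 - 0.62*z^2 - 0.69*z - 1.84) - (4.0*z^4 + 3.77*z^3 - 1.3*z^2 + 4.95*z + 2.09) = -4.0*z^4 - 2.08*z^3 + 0.68*z^2 - 5.64*z - 3.93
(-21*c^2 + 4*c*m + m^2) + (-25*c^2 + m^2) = -46*c^2 + 4*c*m + 2*m^2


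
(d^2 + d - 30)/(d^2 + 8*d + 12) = (d - 5)/(d + 2)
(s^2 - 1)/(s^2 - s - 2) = (s - 1)/(s - 2)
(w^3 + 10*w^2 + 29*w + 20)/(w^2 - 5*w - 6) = (w^2 + 9*w + 20)/(w - 6)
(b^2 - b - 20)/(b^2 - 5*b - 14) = (-b^2 + b + 20)/(-b^2 + 5*b + 14)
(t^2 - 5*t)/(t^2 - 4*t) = (t - 5)/(t - 4)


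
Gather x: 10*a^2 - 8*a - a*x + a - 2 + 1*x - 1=10*a^2 - 7*a + x*(1 - a) - 3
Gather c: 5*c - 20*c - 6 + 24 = 18 - 15*c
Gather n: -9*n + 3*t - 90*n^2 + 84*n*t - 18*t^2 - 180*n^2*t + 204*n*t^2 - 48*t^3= n^2*(-180*t - 90) + n*(204*t^2 + 84*t - 9) - 48*t^3 - 18*t^2 + 3*t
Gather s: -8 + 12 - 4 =0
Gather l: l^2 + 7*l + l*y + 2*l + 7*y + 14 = l^2 + l*(y + 9) + 7*y + 14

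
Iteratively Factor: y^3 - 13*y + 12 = (y + 4)*(y^2 - 4*y + 3) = (y - 1)*(y + 4)*(y - 3)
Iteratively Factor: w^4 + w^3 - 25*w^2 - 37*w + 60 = (w + 3)*(w^3 - 2*w^2 - 19*w + 20) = (w - 5)*(w + 3)*(w^2 + 3*w - 4) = (w - 5)*(w - 1)*(w + 3)*(w + 4)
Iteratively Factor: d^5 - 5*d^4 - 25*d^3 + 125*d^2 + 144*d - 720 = (d - 5)*(d^4 - 25*d^2 + 144) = (d - 5)*(d - 4)*(d^3 + 4*d^2 - 9*d - 36) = (d - 5)*(d - 4)*(d - 3)*(d^2 + 7*d + 12) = (d - 5)*(d - 4)*(d - 3)*(d + 4)*(d + 3)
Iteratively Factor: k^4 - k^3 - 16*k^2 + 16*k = (k)*(k^3 - k^2 - 16*k + 16) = k*(k - 1)*(k^2 - 16) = k*(k - 1)*(k + 4)*(k - 4)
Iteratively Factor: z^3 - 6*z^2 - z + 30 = (z - 3)*(z^2 - 3*z - 10) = (z - 3)*(z + 2)*(z - 5)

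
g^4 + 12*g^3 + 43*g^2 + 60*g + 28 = (g + 1)*(g + 2)^2*(g + 7)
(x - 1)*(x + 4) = x^2 + 3*x - 4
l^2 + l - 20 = (l - 4)*(l + 5)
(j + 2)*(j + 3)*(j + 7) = j^3 + 12*j^2 + 41*j + 42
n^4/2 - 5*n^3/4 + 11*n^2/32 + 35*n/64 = n*(n/2 + 1/4)*(n - 7/4)*(n - 5/4)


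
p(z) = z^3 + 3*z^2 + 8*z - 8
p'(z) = 3*z^2 + 6*z + 8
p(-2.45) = -24.30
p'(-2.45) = 11.31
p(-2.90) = -30.36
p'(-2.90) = 15.83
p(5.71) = 321.66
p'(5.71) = 140.07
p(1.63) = 17.34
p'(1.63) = 25.75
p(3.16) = 78.79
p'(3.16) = 56.92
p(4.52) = 181.80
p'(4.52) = 96.41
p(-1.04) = -14.20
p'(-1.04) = 5.00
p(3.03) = 71.60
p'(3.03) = 53.72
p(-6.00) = -164.00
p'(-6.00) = 80.00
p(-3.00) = -32.00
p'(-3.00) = 17.00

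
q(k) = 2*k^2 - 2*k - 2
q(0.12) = -2.21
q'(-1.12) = -6.48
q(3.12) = 11.23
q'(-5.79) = -25.16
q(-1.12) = 2.75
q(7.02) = 82.52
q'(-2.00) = -10.00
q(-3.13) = 23.85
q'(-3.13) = -14.52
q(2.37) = 4.49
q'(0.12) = -1.52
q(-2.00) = 10.00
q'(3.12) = 10.48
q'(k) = 4*k - 2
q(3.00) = 10.00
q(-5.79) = 76.63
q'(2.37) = 7.48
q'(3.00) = 10.00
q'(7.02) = 26.08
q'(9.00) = 34.00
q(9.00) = 142.00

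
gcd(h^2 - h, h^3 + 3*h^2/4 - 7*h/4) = h^2 - h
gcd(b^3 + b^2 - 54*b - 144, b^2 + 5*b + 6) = b + 3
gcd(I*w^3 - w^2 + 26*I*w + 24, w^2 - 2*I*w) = 1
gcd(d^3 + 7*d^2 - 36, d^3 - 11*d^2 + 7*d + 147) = d + 3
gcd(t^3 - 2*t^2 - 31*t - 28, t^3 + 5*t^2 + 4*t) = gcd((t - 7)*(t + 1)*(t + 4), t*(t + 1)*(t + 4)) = t^2 + 5*t + 4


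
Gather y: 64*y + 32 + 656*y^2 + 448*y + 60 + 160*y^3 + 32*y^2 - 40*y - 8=160*y^3 + 688*y^2 + 472*y + 84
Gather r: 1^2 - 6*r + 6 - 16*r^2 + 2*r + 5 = -16*r^2 - 4*r + 12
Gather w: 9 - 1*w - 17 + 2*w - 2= w - 10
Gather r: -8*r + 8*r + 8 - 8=0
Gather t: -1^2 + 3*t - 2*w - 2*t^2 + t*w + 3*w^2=-2*t^2 + t*(w + 3) + 3*w^2 - 2*w - 1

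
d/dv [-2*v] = -2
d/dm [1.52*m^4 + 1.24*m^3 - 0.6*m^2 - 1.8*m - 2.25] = 6.08*m^3 + 3.72*m^2 - 1.2*m - 1.8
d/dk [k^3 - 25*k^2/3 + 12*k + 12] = 3*k^2 - 50*k/3 + 12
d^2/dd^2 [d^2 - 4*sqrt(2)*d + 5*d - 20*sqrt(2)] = 2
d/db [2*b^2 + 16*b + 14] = 4*b + 16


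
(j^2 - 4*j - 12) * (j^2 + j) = j^4 - 3*j^3 - 16*j^2 - 12*j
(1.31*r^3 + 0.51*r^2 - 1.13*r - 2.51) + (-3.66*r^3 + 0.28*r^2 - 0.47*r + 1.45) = -2.35*r^3 + 0.79*r^2 - 1.6*r - 1.06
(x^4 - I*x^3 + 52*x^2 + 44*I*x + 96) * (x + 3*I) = x^5 + 2*I*x^4 + 55*x^3 + 200*I*x^2 - 36*x + 288*I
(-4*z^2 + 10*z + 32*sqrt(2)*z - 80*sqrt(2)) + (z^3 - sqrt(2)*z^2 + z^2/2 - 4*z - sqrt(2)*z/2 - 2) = z^3 - 7*z^2/2 - sqrt(2)*z^2 + 6*z + 63*sqrt(2)*z/2 - 80*sqrt(2) - 2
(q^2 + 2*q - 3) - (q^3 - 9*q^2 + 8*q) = -q^3 + 10*q^2 - 6*q - 3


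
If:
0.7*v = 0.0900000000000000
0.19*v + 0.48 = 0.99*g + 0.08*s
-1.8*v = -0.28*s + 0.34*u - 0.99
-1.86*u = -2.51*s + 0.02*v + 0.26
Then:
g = 0.15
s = 4.51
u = 5.95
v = 0.13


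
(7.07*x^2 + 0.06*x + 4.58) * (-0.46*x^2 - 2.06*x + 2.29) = -3.2522*x^4 - 14.5918*x^3 + 13.9599*x^2 - 9.2974*x + 10.4882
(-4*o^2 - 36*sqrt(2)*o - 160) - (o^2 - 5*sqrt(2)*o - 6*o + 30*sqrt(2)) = -5*o^2 - 31*sqrt(2)*o + 6*o - 160 - 30*sqrt(2)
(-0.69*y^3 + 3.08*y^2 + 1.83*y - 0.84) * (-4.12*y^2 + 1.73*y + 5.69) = 2.8428*y^5 - 13.8833*y^4 - 6.1373*y^3 + 24.1519*y^2 + 8.9595*y - 4.7796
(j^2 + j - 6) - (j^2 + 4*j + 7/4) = -3*j - 31/4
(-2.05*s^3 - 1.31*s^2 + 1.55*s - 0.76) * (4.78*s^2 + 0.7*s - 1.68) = -9.799*s^5 - 7.6968*s^4 + 9.936*s^3 - 0.347*s^2 - 3.136*s + 1.2768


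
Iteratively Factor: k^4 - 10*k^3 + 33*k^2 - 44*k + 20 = (k - 2)*(k^3 - 8*k^2 + 17*k - 10) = (k - 5)*(k - 2)*(k^2 - 3*k + 2) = (k - 5)*(k - 2)^2*(k - 1)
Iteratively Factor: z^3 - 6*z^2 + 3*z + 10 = (z + 1)*(z^2 - 7*z + 10) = (z - 5)*(z + 1)*(z - 2)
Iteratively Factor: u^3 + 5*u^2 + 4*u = (u + 1)*(u^2 + 4*u) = u*(u + 1)*(u + 4)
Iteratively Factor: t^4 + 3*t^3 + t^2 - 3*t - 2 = (t + 2)*(t^3 + t^2 - t - 1) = (t + 1)*(t + 2)*(t^2 - 1) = (t + 1)^2*(t + 2)*(t - 1)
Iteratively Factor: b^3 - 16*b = (b - 4)*(b^2 + 4*b) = (b - 4)*(b + 4)*(b)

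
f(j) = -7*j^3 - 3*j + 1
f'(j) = -21*j^2 - 3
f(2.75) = -152.83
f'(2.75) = -161.81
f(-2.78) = 159.73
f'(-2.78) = -165.30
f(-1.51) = 29.63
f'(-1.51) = -50.88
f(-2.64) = 137.72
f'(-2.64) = -149.36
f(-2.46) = 112.59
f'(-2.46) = -130.08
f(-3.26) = 253.30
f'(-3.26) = -226.18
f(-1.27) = 19.15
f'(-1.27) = -36.87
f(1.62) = -33.62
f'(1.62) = -58.11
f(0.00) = 1.00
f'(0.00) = -3.00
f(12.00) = -12131.00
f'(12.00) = -3027.00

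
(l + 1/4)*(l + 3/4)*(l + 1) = l^3 + 2*l^2 + 19*l/16 + 3/16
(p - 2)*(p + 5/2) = p^2 + p/2 - 5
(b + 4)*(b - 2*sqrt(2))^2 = b^3 - 4*sqrt(2)*b^2 + 4*b^2 - 16*sqrt(2)*b + 8*b + 32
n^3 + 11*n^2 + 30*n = n*(n + 5)*(n + 6)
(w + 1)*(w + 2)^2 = w^3 + 5*w^2 + 8*w + 4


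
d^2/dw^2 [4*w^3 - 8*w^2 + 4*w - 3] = 24*w - 16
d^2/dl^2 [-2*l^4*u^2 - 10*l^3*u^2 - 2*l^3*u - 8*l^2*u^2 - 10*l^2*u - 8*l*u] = 4*u*(-6*l^2*u - 15*l*u - 3*l - 4*u - 5)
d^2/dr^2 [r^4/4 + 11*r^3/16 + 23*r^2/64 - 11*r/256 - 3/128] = 3*r^2 + 33*r/8 + 23/32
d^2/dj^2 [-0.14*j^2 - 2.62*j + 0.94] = -0.280000000000000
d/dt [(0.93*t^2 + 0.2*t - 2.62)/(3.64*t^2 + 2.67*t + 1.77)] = (1.7551*t^2 + 22.3658*t + 7.3494)/(13.2496*t^4 + 19.4376*t^3 + 20.0145*t^2 + 9.4518*t + 3.1329)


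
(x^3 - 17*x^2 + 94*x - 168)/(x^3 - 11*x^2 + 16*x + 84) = (x - 4)/(x + 2)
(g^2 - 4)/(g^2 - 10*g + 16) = (g + 2)/(g - 8)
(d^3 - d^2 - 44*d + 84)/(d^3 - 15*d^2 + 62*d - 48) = (d^2 + 5*d - 14)/(d^2 - 9*d + 8)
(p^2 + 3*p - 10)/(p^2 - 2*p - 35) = (p - 2)/(p - 7)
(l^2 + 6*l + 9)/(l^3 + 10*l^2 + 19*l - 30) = (l^2 + 6*l + 9)/(l^3 + 10*l^2 + 19*l - 30)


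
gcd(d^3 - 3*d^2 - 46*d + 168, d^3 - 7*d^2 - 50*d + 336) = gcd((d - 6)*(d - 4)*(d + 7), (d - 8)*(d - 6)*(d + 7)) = d^2 + d - 42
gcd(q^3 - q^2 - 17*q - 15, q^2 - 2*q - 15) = q^2 - 2*q - 15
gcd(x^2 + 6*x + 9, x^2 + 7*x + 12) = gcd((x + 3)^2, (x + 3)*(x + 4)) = x + 3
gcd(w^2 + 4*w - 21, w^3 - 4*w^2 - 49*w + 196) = w + 7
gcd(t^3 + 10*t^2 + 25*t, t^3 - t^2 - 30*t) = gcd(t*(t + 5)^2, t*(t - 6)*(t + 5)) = t^2 + 5*t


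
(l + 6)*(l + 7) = l^2 + 13*l + 42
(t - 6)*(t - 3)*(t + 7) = t^3 - 2*t^2 - 45*t + 126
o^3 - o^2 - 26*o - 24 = (o - 6)*(o + 1)*(o + 4)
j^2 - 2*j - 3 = (j - 3)*(j + 1)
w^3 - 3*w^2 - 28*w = w*(w - 7)*(w + 4)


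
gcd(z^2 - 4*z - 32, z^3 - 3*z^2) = 1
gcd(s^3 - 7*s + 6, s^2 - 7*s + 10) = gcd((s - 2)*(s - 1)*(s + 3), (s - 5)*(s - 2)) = s - 2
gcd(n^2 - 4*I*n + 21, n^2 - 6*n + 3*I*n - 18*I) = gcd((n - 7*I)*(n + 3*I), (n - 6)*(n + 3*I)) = n + 3*I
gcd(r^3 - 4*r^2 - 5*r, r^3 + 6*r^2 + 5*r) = r^2 + r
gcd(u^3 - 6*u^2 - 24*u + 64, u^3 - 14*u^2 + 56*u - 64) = u^2 - 10*u + 16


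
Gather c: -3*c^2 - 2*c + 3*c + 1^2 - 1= -3*c^2 + c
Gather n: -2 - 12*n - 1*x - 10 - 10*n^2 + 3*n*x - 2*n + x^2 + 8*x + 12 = -10*n^2 + n*(3*x - 14) + x^2 + 7*x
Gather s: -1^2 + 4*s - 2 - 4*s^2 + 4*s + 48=-4*s^2 + 8*s + 45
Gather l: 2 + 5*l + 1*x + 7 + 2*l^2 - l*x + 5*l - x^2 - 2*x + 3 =2*l^2 + l*(10 - x) - x^2 - x + 12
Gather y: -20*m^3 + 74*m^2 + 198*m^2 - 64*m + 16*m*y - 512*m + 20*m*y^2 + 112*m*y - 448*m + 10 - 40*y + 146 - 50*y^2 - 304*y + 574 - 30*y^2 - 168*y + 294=-20*m^3 + 272*m^2 - 1024*m + y^2*(20*m - 80) + y*(128*m - 512) + 1024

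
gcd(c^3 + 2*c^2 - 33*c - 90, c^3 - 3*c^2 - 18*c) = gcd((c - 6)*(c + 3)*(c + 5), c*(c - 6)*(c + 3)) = c^2 - 3*c - 18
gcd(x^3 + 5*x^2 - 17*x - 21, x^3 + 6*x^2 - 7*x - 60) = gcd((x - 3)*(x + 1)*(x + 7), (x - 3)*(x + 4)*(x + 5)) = x - 3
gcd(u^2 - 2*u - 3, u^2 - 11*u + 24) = u - 3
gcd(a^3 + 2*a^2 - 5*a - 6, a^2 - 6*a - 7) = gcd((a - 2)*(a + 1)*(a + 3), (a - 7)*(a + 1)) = a + 1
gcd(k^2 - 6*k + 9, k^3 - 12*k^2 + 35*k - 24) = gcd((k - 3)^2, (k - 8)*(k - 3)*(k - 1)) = k - 3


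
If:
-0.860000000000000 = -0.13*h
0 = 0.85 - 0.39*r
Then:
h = 6.62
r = 2.18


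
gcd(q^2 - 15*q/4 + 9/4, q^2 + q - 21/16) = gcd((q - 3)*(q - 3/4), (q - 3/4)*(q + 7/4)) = q - 3/4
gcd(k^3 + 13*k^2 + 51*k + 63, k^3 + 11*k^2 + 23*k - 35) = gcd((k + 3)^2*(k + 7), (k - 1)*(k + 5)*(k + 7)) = k + 7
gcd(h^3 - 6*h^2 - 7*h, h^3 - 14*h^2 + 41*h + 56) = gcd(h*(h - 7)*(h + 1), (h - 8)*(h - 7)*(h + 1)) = h^2 - 6*h - 7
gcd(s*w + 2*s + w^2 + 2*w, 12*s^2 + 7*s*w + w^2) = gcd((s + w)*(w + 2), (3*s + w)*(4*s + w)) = 1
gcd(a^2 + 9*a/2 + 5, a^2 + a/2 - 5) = a + 5/2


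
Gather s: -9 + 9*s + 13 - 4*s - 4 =5*s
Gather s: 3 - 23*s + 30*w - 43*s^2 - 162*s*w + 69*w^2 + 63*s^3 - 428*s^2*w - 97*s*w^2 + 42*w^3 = 63*s^3 + s^2*(-428*w - 43) + s*(-97*w^2 - 162*w - 23) + 42*w^3 + 69*w^2 + 30*w + 3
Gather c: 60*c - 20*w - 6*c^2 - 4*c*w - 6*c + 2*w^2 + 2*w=-6*c^2 + c*(54 - 4*w) + 2*w^2 - 18*w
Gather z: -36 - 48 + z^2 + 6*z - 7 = z^2 + 6*z - 91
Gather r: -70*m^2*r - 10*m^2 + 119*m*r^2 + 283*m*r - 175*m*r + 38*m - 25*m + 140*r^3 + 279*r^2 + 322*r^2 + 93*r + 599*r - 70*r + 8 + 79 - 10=-10*m^2 + 13*m + 140*r^3 + r^2*(119*m + 601) + r*(-70*m^2 + 108*m + 622) + 77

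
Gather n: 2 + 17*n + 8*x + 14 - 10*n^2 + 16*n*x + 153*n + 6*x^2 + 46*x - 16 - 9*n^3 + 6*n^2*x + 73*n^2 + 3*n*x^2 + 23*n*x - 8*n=-9*n^3 + n^2*(6*x + 63) + n*(3*x^2 + 39*x + 162) + 6*x^2 + 54*x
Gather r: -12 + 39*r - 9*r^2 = -9*r^2 + 39*r - 12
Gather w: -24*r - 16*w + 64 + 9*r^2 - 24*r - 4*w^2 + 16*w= 9*r^2 - 48*r - 4*w^2 + 64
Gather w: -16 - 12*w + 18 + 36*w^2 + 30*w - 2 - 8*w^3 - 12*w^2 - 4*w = -8*w^3 + 24*w^2 + 14*w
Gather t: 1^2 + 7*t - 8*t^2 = -8*t^2 + 7*t + 1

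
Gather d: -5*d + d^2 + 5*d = d^2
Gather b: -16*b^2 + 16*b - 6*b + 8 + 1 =-16*b^2 + 10*b + 9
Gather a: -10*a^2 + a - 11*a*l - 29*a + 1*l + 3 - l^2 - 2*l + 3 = -10*a^2 + a*(-11*l - 28) - l^2 - l + 6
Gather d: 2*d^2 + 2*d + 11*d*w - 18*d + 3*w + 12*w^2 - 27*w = 2*d^2 + d*(11*w - 16) + 12*w^2 - 24*w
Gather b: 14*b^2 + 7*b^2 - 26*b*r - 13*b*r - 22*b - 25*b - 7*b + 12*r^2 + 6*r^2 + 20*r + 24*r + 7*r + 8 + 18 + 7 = 21*b^2 + b*(-39*r - 54) + 18*r^2 + 51*r + 33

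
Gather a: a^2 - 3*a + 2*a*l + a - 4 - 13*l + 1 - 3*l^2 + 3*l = a^2 + a*(2*l - 2) - 3*l^2 - 10*l - 3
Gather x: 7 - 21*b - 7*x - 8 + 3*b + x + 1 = -18*b - 6*x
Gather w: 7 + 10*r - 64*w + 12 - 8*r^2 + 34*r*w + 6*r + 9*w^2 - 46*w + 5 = -8*r^2 + 16*r + 9*w^2 + w*(34*r - 110) + 24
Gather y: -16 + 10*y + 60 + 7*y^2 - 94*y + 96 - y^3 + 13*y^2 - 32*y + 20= -y^3 + 20*y^2 - 116*y + 160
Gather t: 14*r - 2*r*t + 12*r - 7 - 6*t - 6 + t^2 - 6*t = 26*r + t^2 + t*(-2*r - 12) - 13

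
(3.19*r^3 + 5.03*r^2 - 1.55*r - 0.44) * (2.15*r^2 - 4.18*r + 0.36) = 6.8585*r^5 - 2.5197*r^4 - 23.2095*r^3 + 7.3438*r^2 + 1.2812*r - 0.1584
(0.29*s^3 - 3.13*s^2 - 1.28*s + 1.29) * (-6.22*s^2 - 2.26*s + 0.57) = -1.8038*s^5 + 18.8132*s^4 + 15.2007*s^3 - 6.9151*s^2 - 3.645*s + 0.7353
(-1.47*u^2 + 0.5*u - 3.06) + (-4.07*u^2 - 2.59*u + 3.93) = -5.54*u^2 - 2.09*u + 0.87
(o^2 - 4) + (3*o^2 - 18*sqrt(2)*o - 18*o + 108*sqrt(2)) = 4*o^2 - 18*sqrt(2)*o - 18*o - 4 + 108*sqrt(2)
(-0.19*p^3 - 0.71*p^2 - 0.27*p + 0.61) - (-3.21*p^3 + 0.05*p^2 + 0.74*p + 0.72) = 3.02*p^3 - 0.76*p^2 - 1.01*p - 0.11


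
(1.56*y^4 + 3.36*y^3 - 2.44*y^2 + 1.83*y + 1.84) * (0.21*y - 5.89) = 0.3276*y^5 - 8.4828*y^4 - 20.3028*y^3 + 14.7559*y^2 - 10.3923*y - 10.8376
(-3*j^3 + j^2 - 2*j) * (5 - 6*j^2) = 18*j^5 - 6*j^4 - 3*j^3 + 5*j^2 - 10*j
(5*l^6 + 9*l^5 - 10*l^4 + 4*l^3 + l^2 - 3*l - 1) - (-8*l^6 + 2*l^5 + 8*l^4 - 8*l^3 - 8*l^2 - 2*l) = 13*l^6 + 7*l^5 - 18*l^4 + 12*l^3 + 9*l^2 - l - 1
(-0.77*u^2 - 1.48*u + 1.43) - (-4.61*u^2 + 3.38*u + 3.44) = 3.84*u^2 - 4.86*u - 2.01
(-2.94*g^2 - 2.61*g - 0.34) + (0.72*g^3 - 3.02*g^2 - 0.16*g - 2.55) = 0.72*g^3 - 5.96*g^2 - 2.77*g - 2.89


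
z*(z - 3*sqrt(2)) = z^2 - 3*sqrt(2)*z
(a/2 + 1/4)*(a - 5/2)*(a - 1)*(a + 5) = a^4/2 + a^3 - 57*a^2/8 + 5*a/2 + 25/8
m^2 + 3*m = m*(m + 3)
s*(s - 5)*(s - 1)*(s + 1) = s^4 - 5*s^3 - s^2 + 5*s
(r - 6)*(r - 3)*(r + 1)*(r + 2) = r^4 - 6*r^3 - 7*r^2 + 36*r + 36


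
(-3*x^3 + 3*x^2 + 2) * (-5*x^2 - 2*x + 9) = 15*x^5 - 9*x^4 - 33*x^3 + 17*x^2 - 4*x + 18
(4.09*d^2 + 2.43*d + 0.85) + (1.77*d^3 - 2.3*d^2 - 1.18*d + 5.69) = 1.77*d^3 + 1.79*d^2 + 1.25*d + 6.54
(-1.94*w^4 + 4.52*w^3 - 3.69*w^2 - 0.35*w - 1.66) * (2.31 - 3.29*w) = 6.3826*w^5 - 19.3522*w^4 + 22.5813*w^3 - 7.3724*w^2 + 4.6529*w - 3.8346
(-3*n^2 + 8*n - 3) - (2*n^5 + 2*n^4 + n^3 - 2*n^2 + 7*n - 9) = -2*n^5 - 2*n^4 - n^3 - n^2 + n + 6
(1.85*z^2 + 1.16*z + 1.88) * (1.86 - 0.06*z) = -0.111*z^3 + 3.3714*z^2 + 2.0448*z + 3.4968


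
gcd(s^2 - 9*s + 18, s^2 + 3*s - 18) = s - 3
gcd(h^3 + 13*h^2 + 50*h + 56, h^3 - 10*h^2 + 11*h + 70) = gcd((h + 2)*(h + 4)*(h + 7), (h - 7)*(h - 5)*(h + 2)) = h + 2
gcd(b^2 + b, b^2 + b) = b^2 + b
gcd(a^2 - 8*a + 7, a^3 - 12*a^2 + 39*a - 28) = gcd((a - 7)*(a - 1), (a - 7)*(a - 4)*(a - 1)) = a^2 - 8*a + 7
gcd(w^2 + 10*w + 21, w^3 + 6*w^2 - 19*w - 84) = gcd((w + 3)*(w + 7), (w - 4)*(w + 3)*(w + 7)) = w^2 + 10*w + 21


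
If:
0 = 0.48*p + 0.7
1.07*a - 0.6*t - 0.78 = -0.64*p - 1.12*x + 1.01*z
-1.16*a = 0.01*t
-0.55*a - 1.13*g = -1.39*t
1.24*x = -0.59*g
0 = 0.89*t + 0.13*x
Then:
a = 0.00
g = 0.00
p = -1.46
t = 0.00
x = 0.00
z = -1.70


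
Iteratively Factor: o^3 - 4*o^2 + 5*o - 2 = (o - 1)*(o^2 - 3*o + 2) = (o - 1)^2*(o - 2)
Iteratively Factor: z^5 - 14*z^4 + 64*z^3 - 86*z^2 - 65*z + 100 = (z - 1)*(z^4 - 13*z^3 + 51*z^2 - 35*z - 100) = (z - 4)*(z - 1)*(z^3 - 9*z^2 + 15*z + 25) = (z - 4)*(z - 1)*(z + 1)*(z^2 - 10*z + 25) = (z - 5)*(z - 4)*(z - 1)*(z + 1)*(z - 5)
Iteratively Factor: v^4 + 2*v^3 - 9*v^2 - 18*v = (v + 2)*(v^3 - 9*v) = v*(v + 2)*(v^2 - 9) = v*(v - 3)*(v + 2)*(v + 3)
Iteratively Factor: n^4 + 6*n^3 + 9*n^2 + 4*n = (n)*(n^3 + 6*n^2 + 9*n + 4) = n*(n + 1)*(n^2 + 5*n + 4) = n*(n + 1)*(n + 4)*(n + 1)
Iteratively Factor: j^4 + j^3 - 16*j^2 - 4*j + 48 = (j - 2)*(j^3 + 3*j^2 - 10*j - 24) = (j - 2)*(j + 4)*(j^2 - j - 6) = (j - 2)*(j + 2)*(j + 4)*(j - 3)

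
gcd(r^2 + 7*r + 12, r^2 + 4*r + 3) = r + 3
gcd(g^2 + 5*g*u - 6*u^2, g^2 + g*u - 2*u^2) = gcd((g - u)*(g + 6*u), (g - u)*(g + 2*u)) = -g + u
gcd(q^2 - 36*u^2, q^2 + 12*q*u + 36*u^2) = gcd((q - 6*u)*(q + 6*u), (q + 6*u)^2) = q + 6*u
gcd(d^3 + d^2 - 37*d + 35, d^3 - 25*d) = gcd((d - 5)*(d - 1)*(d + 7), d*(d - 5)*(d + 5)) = d - 5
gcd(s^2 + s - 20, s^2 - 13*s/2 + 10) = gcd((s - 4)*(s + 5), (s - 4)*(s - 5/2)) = s - 4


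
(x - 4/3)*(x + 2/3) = x^2 - 2*x/3 - 8/9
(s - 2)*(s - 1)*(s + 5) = s^3 + 2*s^2 - 13*s + 10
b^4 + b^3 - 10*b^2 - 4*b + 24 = (b - 2)^2*(b + 2)*(b + 3)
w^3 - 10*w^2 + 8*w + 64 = (w - 8)*(w - 4)*(w + 2)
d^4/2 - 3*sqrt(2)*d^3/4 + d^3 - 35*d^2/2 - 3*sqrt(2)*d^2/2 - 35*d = d*(d/2 + 1)*(d - 5*sqrt(2))*(d + 7*sqrt(2)/2)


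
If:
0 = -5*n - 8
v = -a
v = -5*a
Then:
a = 0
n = -8/5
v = 0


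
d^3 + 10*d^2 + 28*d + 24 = (d + 2)^2*(d + 6)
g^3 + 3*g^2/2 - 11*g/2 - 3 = (g - 2)*(g + 1/2)*(g + 3)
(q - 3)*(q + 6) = q^2 + 3*q - 18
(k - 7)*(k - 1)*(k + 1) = k^3 - 7*k^2 - k + 7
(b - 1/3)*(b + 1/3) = b^2 - 1/9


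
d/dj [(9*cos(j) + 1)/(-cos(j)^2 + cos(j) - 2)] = (9*sin(j)^2 - 2*cos(j) + 10)*sin(j)/(sin(j)^2 + cos(j) - 3)^2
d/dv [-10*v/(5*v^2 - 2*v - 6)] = 10*(5*v^2 + 6)/(25*v^4 - 20*v^3 - 56*v^2 + 24*v + 36)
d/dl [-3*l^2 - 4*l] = -6*l - 4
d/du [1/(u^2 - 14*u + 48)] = 2*(7 - u)/(u^2 - 14*u + 48)^2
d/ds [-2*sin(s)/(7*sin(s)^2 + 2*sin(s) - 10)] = 2*(7*sin(s)^2 + 10)*cos(s)/(7*sin(s)^2 + 2*sin(s) - 10)^2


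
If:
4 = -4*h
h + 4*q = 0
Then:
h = -1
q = 1/4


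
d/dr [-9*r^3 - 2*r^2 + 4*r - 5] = -27*r^2 - 4*r + 4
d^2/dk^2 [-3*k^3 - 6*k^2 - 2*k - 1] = -18*k - 12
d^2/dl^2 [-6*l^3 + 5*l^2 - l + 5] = 10 - 36*l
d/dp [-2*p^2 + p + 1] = 1 - 4*p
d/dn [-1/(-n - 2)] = -1/(n + 2)^2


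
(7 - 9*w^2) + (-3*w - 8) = -9*w^2 - 3*w - 1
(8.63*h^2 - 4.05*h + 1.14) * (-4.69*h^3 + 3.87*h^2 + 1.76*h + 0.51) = -40.4747*h^5 + 52.3926*h^4 - 5.8313*h^3 + 1.6851*h^2 - 0.0591000000000004*h + 0.5814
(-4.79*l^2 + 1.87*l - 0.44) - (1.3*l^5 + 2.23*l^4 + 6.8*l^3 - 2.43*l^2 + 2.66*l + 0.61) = -1.3*l^5 - 2.23*l^4 - 6.8*l^3 - 2.36*l^2 - 0.79*l - 1.05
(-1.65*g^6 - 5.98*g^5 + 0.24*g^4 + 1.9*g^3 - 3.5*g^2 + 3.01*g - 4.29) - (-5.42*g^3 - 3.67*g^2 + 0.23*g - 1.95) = -1.65*g^6 - 5.98*g^5 + 0.24*g^4 + 7.32*g^3 + 0.17*g^2 + 2.78*g - 2.34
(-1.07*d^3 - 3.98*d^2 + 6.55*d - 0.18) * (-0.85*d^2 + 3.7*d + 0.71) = 0.9095*d^5 - 0.576000000000001*d^4 - 21.0532*d^3 + 21.5622*d^2 + 3.9845*d - 0.1278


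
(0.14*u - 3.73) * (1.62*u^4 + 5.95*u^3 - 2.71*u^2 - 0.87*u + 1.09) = 0.2268*u^5 - 5.2096*u^4 - 22.5729*u^3 + 9.9865*u^2 + 3.3977*u - 4.0657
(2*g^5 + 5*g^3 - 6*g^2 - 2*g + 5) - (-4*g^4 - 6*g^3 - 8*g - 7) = 2*g^5 + 4*g^4 + 11*g^3 - 6*g^2 + 6*g + 12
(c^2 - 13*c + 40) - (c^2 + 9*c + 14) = 26 - 22*c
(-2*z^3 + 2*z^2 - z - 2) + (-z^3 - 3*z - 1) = -3*z^3 + 2*z^2 - 4*z - 3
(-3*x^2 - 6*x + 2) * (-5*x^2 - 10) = 15*x^4 + 30*x^3 + 20*x^2 + 60*x - 20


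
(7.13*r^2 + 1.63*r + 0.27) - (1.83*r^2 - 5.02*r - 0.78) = 5.3*r^2 + 6.65*r + 1.05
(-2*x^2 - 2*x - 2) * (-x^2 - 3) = 2*x^4 + 2*x^3 + 8*x^2 + 6*x + 6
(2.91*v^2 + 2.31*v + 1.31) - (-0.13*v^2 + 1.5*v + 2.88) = 3.04*v^2 + 0.81*v - 1.57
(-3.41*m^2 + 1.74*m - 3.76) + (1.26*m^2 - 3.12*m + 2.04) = -2.15*m^2 - 1.38*m - 1.72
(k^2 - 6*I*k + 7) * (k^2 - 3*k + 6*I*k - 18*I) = k^4 - 3*k^3 + 43*k^2 - 129*k + 42*I*k - 126*I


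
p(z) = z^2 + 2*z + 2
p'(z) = 2*z + 2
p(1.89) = 9.35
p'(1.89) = 5.78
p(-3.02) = 5.08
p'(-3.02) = -4.04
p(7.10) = 66.61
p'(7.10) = 16.20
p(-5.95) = 25.50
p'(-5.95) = -9.90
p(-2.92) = 4.69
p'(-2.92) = -3.84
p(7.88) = 79.85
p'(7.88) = 17.76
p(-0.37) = 1.40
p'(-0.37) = 1.26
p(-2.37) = 2.88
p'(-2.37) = -2.74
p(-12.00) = 122.00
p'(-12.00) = -22.00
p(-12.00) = 122.00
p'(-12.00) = -22.00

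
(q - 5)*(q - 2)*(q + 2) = q^3 - 5*q^2 - 4*q + 20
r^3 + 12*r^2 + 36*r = r*(r + 6)^2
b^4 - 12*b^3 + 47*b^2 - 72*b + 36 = (b - 6)*(b - 3)*(b - 2)*(b - 1)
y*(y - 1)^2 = y^3 - 2*y^2 + y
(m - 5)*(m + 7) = m^2 + 2*m - 35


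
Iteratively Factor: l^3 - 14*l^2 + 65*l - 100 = (l - 4)*(l^2 - 10*l + 25) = (l - 5)*(l - 4)*(l - 5)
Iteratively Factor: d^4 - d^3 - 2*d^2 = (d)*(d^3 - d^2 - 2*d) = d*(d + 1)*(d^2 - 2*d) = d*(d - 2)*(d + 1)*(d)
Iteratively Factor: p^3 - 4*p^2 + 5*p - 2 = (p - 2)*(p^2 - 2*p + 1) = (p - 2)*(p - 1)*(p - 1)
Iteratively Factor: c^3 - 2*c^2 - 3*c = (c)*(c^2 - 2*c - 3) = c*(c + 1)*(c - 3)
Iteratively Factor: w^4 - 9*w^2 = (w)*(w^3 - 9*w) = w*(w - 3)*(w^2 + 3*w) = w^2*(w - 3)*(w + 3)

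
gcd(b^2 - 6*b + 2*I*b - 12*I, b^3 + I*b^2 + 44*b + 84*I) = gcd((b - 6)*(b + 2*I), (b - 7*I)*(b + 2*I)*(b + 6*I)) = b + 2*I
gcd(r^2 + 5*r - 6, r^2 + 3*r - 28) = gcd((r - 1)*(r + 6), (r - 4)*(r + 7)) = 1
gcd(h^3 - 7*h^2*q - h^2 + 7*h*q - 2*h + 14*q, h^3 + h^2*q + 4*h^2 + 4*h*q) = 1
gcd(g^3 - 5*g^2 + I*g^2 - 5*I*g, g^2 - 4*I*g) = g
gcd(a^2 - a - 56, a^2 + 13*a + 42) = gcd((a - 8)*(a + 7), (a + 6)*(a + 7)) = a + 7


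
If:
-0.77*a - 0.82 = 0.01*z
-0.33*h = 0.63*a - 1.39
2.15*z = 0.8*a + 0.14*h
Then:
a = -1.07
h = 6.25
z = 0.01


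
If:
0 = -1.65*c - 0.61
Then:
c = -0.37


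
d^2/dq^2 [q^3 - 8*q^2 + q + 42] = 6*q - 16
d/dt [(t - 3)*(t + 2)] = 2*t - 1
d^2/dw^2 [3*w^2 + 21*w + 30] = 6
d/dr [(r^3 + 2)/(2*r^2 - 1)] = r*(2*r^3 - 3*r - 8)/(4*r^4 - 4*r^2 + 1)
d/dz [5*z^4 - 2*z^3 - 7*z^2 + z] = 20*z^3 - 6*z^2 - 14*z + 1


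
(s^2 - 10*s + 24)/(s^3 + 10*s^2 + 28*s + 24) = (s^2 - 10*s + 24)/(s^3 + 10*s^2 + 28*s + 24)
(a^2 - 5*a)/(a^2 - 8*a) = (a - 5)/(a - 8)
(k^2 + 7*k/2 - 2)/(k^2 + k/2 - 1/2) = (k + 4)/(k + 1)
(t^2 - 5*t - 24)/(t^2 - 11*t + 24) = (t + 3)/(t - 3)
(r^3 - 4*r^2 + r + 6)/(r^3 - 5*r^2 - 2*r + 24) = (r^2 - r - 2)/(r^2 - 2*r - 8)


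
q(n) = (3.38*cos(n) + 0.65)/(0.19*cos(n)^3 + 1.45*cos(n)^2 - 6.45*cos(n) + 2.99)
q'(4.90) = 4.00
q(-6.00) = -2.29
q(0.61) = -2.81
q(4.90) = 0.70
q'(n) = (3.38*cos(n) + 0.65)*(0.57*sin(n)*cos(n)^2 + 2.9*sin(n)*cos(n) - 6.45*sin(n))/(0.19*cos(n)^3 + 1.45*cos(n)^2 - 6.45*cos(n) + 2.99)^2 - 3.38*sin(n)/(0.19*cos(n)^3 + 1.45*cos(n)^2 - 6.45*cos(n) + 2.99)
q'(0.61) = -3.28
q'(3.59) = 0.06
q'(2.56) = -0.08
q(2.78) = -0.25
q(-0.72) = -3.33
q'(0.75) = -8.47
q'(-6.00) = -0.63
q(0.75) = -3.55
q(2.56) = -0.23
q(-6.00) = -2.29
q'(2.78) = -0.04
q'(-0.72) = 6.71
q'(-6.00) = -0.63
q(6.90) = -2.83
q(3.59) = -0.24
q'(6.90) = -3.42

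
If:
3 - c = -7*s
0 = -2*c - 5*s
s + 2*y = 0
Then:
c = 15/19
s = -6/19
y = 3/19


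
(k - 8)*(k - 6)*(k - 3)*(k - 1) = k^4 - 18*k^3 + 107*k^2 - 234*k + 144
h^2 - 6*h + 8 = (h - 4)*(h - 2)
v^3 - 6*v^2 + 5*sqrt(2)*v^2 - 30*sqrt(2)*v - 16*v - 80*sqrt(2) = (v - 8)*(v + 2)*(v + 5*sqrt(2))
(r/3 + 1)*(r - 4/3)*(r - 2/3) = r^3/3 + r^2/3 - 46*r/27 + 8/9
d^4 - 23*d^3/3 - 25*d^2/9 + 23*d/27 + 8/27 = (d - 8)*(d - 1/3)*(d + 1/3)^2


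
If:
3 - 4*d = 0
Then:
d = 3/4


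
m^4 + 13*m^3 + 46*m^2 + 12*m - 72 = (m - 1)*(m + 2)*(m + 6)^2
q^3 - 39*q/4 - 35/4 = (q - 7/2)*(q + 1)*(q + 5/2)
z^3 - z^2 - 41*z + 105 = (z - 5)*(z - 3)*(z + 7)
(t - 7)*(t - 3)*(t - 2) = t^3 - 12*t^2 + 41*t - 42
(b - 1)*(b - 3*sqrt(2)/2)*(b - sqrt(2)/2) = b^3 - 2*sqrt(2)*b^2 - b^2 + 3*b/2 + 2*sqrt(2)*b - 3/2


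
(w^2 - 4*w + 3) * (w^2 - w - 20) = w^4 - 5*w^3 - 13*w^2 + 77*w - 60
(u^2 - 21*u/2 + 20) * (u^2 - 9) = u^4 - 21*u^3/2 + 11*u^2 + 189*u/2 - 180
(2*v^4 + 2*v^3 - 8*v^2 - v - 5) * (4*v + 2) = 8*v^5 + 12*v^4 - 28*v^3 - 20*v^2 - 22*v - 10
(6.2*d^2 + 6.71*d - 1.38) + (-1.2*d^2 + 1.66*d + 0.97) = 5.0*d^2 + 8.37*d - 0.41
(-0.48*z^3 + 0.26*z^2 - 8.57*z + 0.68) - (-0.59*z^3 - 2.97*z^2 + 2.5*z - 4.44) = 0.11*z^3 + 3.23*z^2 - 11.07*z + 5.12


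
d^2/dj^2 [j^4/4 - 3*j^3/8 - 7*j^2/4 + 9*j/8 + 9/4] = 3*j^2 - 9*j/4 - 7/2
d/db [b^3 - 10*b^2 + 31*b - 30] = 3*b^2 - 20*b + 31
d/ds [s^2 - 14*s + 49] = 2*s - 14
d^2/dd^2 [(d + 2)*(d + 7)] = 2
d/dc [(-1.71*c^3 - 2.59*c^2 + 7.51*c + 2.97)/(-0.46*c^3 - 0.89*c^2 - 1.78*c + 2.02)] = (-4.44089209850063e-16*c^5 + 0.330499999999999*c^4 + 12.9968*c^3 + 5.0301*c^2 - 5.177*c + 20.4568)/(0.2116*c^6 + 0.8188*c^5 + 2.4297*c^4 + 1.31*c^3 - 0.4272*c^2 - 7.1912*c + 4.0804)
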